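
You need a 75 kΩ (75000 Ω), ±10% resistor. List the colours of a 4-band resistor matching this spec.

75000 Ω = 75 × 10^3.
7 → violet
5 → green
Multiplier 10^3 → orange.
±10% tolerance → silver.

violet, green, orange, silver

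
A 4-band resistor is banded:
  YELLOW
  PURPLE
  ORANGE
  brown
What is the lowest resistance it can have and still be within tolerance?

46530 Ω

Yellow → 4 (first significant figure)
Violet → 7 (second significant figure)
Orange → ×10^3 multiplier
Brown → ±1% tolerance
47 × 1000 = 47000 Ω
Lowest = 47000 × (1 − 1/100) = 46530 Ω.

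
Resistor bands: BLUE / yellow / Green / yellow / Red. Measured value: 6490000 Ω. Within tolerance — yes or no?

Blue → 6 (first significant figure)
Yellow → 4 (second significant figure)
Green → 5 (third significant figure)
Yellow → ×10^4 multiplier
Red → ±2% tolerance
645 × 10000 = 6450000 Ω
Allowed range: 6321000 Ω to 6579000 Ω.
6490000 Ω lies inside that range.

yes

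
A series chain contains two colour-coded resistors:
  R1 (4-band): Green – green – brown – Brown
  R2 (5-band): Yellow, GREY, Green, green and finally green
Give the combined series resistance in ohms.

R1: green, green → 55; brown ×10 → 550 Ω.
R2: yellow, grey, green → 485; green ×10^5 → 48500000 Ω.
Series: 550 + 48500000 = 48500550 Ω.

48500550 Ω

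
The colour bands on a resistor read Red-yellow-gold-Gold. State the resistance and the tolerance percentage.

Red → 2 (first significant figure)
Yellow → 4 (second significant figure)
Gold → ×0.1 multiplier
Gold → ±5% tolerance
24 × 0.1 = 2.4 Ω

2.4 Ω ±5%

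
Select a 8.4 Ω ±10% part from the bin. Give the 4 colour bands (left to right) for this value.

grey, yellow, gold, silver

8.4 Ω = 84 × 10^-1.
8 → grey
4 → yellow
Multiplier 10^-1 → gold.
±10% tolerance → silver.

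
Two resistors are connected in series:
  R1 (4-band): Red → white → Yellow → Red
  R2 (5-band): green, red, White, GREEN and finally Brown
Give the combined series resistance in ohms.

53190000 Ω

R1: red, white → 29; yellow ×10^4 → 290000 Ω.
R2: green, red, white → 529; green ×10^5 → 52900000 Ω.
Series: 290000 + 52900000 = 53190000 Ω.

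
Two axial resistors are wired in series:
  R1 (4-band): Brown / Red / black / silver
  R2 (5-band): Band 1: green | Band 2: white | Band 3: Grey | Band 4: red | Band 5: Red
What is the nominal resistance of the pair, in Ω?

R1: brown, red → 12; black ×1 → 12 Ω.
R2: green, white, grey → 598; red ×10^2 → 59800 Ω.
Series: 12 + 59800 = 59812 Ω.

59812 Ω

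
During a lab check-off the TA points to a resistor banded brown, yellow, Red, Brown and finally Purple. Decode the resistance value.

1420 Ω

Brown → 1 (first significant figure)
Yellow → 4 (second significant figure)
Red → 2 (third significant figure)
Brown → ×10 multiplier
142 × 10 = 1420 Ω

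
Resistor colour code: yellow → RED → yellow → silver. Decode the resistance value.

420000 Ω

Yellow → 4 (first significant figure)
Red → 2 (second significant figure)
Yellow → ×10^4 multiplier
42 × 10000 = 420000 Ω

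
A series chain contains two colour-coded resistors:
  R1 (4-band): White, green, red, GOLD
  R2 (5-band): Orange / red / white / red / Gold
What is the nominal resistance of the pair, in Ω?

42400 Ω

R1: white, green → 95; red ×10^2 → 9500 Ω.
R2: orange, red, white → 329; red ×10^2 → 32900 Ω.
Series: 9500 + 32900 = 42400 Ω.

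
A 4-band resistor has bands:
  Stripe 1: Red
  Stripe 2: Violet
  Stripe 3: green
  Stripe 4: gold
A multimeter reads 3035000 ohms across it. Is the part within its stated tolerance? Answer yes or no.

no

Red → 2 (first significant figure)
Violet → 7 (second significant figure)
Green → ×10^5 multiplier
Gold → ±5% tolerance
27 × 100000 = 2700000 Ω
Allowed range: 2565000 Ω to 2835000 Ω.
3035000 ohms lies outside that range.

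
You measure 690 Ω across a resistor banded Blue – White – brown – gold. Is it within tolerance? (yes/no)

yes

Blue → 6 (first significant figure)
White → 9 (second significant figure)
Brown → ×10 multiplier
Gold → ±5% tolerance
69 × 10 = 690 Ω
Allowed range: 655.5 Ω to 724.5 Ω.
690 Ω lies inside that range.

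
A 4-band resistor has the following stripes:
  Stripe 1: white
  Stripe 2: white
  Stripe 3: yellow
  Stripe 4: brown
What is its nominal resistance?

White → 9 (first significant figure)
White → 9 (second significant figure)
Yellow → ×10^4 multiplier
99 × 10000 = 990000 Ω

990000 Ω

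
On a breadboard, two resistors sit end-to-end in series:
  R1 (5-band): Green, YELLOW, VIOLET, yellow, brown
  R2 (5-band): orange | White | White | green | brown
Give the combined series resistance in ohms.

45370000 Ω

R1: green, yellow, violet → 547; yellow ×10^4 → 5470000 Ω.
R2: orange, white, white → 399; green ×10^5 → 39900000 Ω.
Series: 5470000 + 39900000 = 45370000 Ω.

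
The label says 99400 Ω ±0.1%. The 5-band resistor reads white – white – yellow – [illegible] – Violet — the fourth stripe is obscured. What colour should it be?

red

99400 Ω = 994 × 10^2.
The fourth band is the multiplier, 10^2, which is red.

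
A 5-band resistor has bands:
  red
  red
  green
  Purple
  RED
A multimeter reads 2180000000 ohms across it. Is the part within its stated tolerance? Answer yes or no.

Red → 2 (first significant figure)
Red → 2 (second significant figure)
Green → 5 (third significant figure)
Violet → ×10^7 multiplier
Red → ±2% tolerance
225 × 10000000 = 2250000000 Ω
Allowed range: 2205000000 Ω to 2295000000 Ω.
2180000000 ohms lies outside that range.

no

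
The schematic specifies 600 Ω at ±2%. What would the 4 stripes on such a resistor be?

blue, black, brown, red

600 Ω = 60 × 10^1.
6 → blue
0 → black
Multiplier 10^1 → brown.
±2% tolerance → red.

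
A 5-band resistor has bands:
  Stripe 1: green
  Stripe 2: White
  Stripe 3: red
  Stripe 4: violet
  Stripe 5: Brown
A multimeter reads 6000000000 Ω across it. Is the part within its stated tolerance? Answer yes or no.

Green → 5 (first significant figure)
White → 9 (second significant figure)
Red → 2 (third significant figure)
Violet → ×10^7 multiplier
Brown → ±1% tolerance
592 × 10000000 = 5920000000 Ω
Allowed range: 5860800000 Ω to 5979200000 Ω.
6000000000 Ω lies outside that range.

no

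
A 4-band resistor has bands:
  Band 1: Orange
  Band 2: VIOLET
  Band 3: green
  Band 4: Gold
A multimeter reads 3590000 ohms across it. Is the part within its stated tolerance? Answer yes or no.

Orange → 3 (first significant figure)
Violet → 7 (second significant figure)
Green → ×10^5 multiplier
Gold → ±5% tolerance
37 × 100000 = 3700000 Ω
Allowed range: 3515000 Ω to 3885000 Ω.
3590000 ohms lies inside that range.

yes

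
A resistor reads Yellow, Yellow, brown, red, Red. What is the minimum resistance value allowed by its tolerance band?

43218 Ω

Yellow → 4 (first significant figure)
Yellow → 4 (second significant figure)
Brown → 1 (third significant figure)
Red → ×10^2 multiplier
Red → ±2% tolerance
441 × 100 = 44100 Ω
Minimum = 44100 × (1 − 2/100) = 43218 Ω.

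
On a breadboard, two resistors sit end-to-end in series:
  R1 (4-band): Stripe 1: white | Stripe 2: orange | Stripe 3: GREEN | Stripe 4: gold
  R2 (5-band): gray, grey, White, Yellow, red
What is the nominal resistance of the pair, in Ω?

18190000 Ω

R1: white, orange → 93; green ×10^5 → 9300000 Ω.
R2: grey, grey, white → 889; yellow ×10^4 → 8890000 Ω.
Series: 9300000 + 8890000 = 18190000 Ω.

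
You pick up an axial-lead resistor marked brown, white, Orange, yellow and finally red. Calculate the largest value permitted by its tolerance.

1968600 Ω

Brown → 1 (first significant figure)
White → 9 (second significant figure)
Orange → 3 (third significant figure)
Yellow → ×10^4 multiplier
Red → ±2% tolerance
193 × 10000 = 1930000 Ω
Largest = 1930000 × (1 + 2/100) = 1968600 Ω.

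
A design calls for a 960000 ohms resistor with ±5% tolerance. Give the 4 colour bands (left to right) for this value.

white, blue, yellow, gold

960000 Ω = 96 × 10^4.
9 → white
6 → blue
Multiplier 10^4 → yellow.
±5% tolerance → gold.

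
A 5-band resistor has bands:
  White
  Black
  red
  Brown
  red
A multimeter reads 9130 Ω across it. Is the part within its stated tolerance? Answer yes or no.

yes

White → 9 (first significant figure)
Black → 0 (second significant figure)
Red → 2 (third significant figure)
Brown → ×10 multiplier
Red → ±2% tolerance
902 × 10 = 9020 Ω
Allowed range: 8839.6 Ω to 9200.4 Ω.
9130 Ω lies inside that range.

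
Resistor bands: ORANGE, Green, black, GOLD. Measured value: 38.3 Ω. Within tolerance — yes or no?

Orange → 3 (first significant figure)
Green → 5 (second significant figure)
Black → ×1 multiplier
Gold → ±5% tolerance
35 × 1 = 35 Ω
Allowed range: 33.25 Ω to 36.75 Ω.
38.3 Ω lies outside that range.

no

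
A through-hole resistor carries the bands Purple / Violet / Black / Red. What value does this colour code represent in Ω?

77 Ω

Violet → 7 (first significant figure)
Violet → 7 (second significant figure)
Black → ×1 multiplier
77 × 1 = 77 Ω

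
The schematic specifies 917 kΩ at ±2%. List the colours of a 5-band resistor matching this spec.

917000 Ω = 917 × 10^3.
9 → white
1 → brown
7 → violet
Multiplier 10^3 → orange.
±2% tolerance → red.

white, brown, violet, orange, red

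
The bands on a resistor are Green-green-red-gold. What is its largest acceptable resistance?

Green → 5 (first significant figure)
Green → 5 (second significant figure)
Red → ×10^2 multiplier
Gold → ±5% tolerance
55 × 100 = 5500 Ω
Largest = 5500 × (1 + 5/100) = 5775 Ω.

5775 Ω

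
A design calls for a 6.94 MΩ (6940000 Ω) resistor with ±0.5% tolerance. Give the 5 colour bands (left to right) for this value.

blue, white, yellow, yellow, green

6940000 Ω = 694 × 10^4.
6 → blue
9 → white
4 → yellow
Multiplier 10^4 → yellow.
±0.5% tolerance → green.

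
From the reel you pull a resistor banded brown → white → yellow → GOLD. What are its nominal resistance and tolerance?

Brown → 1 (first significant figure)
White → 9 (second significant figure)
Yellow → ×10^4 multiplier
Gold → ±5% tolerance
19 × 10000 = 190000 Ω

190000 Ω ±5%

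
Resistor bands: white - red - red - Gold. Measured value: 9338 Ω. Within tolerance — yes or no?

White → 9 (first significant figure)
Red → 2 (second significant figure)
Red → ×10^2 multiplier
Gold → ±5% tolerance
92 × 100 = 9200 Ω
Allowed range: 8740 Ω to 9660 Ω.
9338 Ω lies inside that range.

yes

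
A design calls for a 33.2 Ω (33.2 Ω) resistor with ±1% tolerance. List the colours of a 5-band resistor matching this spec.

orange, orange, red, gold, brown

33.2 Ω = 332 × 10^-1.
3 → orange
3 → orange
2 → red
Multiplier 10^-1 → gold.
±1% tolerance → brown.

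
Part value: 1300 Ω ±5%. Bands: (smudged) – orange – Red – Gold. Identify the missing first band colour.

1300 Ω = 13 × 10^2.
The first band gives digit 1 of the significand, and 1 is brown.

brown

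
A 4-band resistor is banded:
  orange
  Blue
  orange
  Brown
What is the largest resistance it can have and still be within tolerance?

36360 Ω

Orange → 3 (first significant figure)
Blue → 6 (second significant figure)
Orange → ×10^3 multiplier
Brown → ±1% tolerance
36 × 1000 = 36000 Ω
Largest = 36000 × (1 + 1/100) = 36360 Ω.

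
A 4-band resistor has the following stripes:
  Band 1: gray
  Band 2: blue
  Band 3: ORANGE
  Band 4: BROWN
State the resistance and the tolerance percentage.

86000 Ω ±1%

Grey → 8 (first significant figure)
Blue → 6 (second significant figure)
Orange → ×10^3 multiplier
Brown → ±1% tolerance
86 × 1000 = 86000 Ω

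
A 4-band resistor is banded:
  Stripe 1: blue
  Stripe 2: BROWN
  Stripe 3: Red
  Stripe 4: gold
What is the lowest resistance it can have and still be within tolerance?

5795 Ω

Blue → 6 (first significant figure)
Brown → 1 (second significant figure)
Red → ×10^2 multiplier
Gold → ±5% tolerance
61 × 100 = 6100 Ω
Lowest = 6100 × (1 − 5/100) = 5795 Ω.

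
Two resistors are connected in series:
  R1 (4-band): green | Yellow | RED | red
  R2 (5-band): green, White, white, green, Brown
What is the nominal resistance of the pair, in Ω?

R1: green, yellow → 54; red ×10^2 → 5400 Ω.
R2: green, white, white → 599; green ×10^5 → 59900000 Ω.
Series: 5400 + 59900000 = 59905400 Ω.

59905400 Ω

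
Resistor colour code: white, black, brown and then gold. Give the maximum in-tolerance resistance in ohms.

White → 9 (first significant figure)
Black → 0 (second significant figure)
Brown → ×10 multiplier
Gold → ±5% tolerance
90 × 10 = 900 Ω
Maximum = 900 × (1 + 5/100) = 945 Ω.

945 Ω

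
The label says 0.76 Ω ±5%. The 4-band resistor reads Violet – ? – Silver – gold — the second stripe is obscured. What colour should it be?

blue

0.76 Ω = 76 × 10^-2.
The second band gives digit 6 of the significand, and 6 is blue.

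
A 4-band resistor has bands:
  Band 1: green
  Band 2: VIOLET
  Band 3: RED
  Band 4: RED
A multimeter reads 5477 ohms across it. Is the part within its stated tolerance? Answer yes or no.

Green → 5 (first significant figure)
Violet → 7 (second significant figure)
Red → ×10^2 multiplier
Red → ±2% tolerance
57 × 100 = 5700 Ω
Allowed range: 5586 Ω to 5814 Ω.
5477 ohms lies outside that range.

no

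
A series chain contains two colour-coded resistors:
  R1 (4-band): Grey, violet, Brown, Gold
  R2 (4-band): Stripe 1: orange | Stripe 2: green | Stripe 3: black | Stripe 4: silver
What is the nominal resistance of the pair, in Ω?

905 Ω

R1: grey, violet → 87; brown ×10 → 870 Ω.
R2: orange, green → 35; black ×1 → 35 Ω.
Series: 870 + 35 = 905 Ω.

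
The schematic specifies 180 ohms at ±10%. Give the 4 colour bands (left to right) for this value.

brown, grey, brown, silver

180 Ω = 18 × 10^1.
1 → brown
8 → grey
Multiplier 10^1 → brown.
±10% tolerance → silver.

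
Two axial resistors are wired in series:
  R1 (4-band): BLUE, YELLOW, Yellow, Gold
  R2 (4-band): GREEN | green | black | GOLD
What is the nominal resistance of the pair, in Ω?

R1: blue, yellow → 64; yellow ×10^4 → 640000 Ω.
R2: green, green → 55; black ×1 → 55 Ω.
Series: 640000 + 55 = 640055 Ω.

640055 Ω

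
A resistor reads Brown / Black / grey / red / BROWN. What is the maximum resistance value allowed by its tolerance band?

Brown → 1 (first significant figure)
Black → 0 (second significant figure)
Grey → 8 (third significant figure)
Red → ×10^2 multiplier
Brown → ±1% tolerance
108 × 100 = 10800 Ω
Maximum = 10800 × (1 + 1/100) = 10908 Ω.

10908 Ω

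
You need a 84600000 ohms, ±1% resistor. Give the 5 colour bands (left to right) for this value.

grey, yellow, blue, green, brown

84600000 Ω = 846 × 10^5.
8 → grey
4 → yellow
6 → blue
Multiplier 10^5 → green.
±1% tolerance → brown.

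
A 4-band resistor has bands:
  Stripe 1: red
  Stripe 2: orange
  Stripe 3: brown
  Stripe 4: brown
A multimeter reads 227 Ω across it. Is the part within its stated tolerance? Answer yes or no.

Red → 2 (first significant figure)
Orange → 3 (second significant figure)
Brown → ×10 multiplier
Brown → ±1% tolerance
23 × 10 = 230 Ω
Allowed range: 227.7 Ω to 232.3 Ω.
227 Ω lies outside that range.

no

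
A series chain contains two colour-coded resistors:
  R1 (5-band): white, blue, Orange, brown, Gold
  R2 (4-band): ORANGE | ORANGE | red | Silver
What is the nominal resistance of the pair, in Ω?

12930 Ω

R1: white, blue, orange → 963; brown ×10 → 9630 Ω.
R2: orange, orange → 33; red ×10^2 → 3300 Ω.
Series: 9630 + 3300 = 12930 Ω.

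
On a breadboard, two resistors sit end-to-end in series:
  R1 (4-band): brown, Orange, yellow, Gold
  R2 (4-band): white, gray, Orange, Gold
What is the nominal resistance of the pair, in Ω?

228000 Ω

R1: brown, orange → 13; yellow ×10^4 → 130000 Ω.
R2: white, grey → 98; orange ×10^3 → 98000 Ω.
Series: 130000 + 98000 = 228000 Ω.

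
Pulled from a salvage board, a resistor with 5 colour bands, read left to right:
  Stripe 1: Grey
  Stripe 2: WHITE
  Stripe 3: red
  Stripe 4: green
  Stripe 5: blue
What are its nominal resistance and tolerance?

89200000 Ω ±0.25%

Grey → 8 (first significant figure)
White → 9 (second significant figure)
Red → 2 (third significant figure)
Green → ×10^5 multiplier
Blue → ±0.25% tolerance
892 × 100000 = 89200000 Ω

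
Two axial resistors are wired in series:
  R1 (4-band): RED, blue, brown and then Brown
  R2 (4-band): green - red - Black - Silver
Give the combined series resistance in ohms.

R1: red, blue → 26; brown ×10 → 260 Ω.
R2: green, red → 52; black ×1 → 52 Ω.
Series: 260 + 52 = 312 Ω.

312 Ω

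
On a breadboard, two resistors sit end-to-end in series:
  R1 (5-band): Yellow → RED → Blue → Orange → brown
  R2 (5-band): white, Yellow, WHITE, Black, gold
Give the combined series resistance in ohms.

R1: yellow, red, blue → 426; orange ×10^3 → 426000 Ω.
R2: white, yellow, white → 949; black ×1 → 949 Ω.
Series: 426000 + 949 = 426949 Ω.

426949 Ω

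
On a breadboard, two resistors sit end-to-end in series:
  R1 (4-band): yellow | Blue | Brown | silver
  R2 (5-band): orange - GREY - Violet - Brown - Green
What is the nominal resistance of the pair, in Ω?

4330 Ω

R1: yellow, blue → 46; brown ×10 → 460 Ω.
R2: orange, grey, violet → 387; brown ×10 → 3870 Ω.
Series: 460 + 3870 = 4330 Ω.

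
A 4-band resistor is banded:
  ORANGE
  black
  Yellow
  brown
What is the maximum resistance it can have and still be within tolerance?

Orange → 3 (first significant figure)
Black → 0 (second significant figure)
Yellow → ×10^4 multiplier
Brown → ±1% tolerance
30 × 10000 = 300000 Ω
Maximum = 300000 × (1 + 1/100) = 303000 Ω.

303000 Ω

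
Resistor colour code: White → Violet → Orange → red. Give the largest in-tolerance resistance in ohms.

White → 9 (first significant figure)
Violet → 7 (second significant figure)
Orange → ×10^3 multiplier
Red → ±2% tolerance
97 × 1000 = 97000 Ω
Largest = 97000 × (1 + 2/100) = 98940 Ω.

98940 Ω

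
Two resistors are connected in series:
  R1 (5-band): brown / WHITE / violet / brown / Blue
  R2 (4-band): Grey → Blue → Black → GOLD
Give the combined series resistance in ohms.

R1: brown, white, violet → 197; brown ×10 → 1970 Ω.
R2: grey, blue → 86; black ×1 → 86 Ω.
Series: 1970 + 86 = 2056 Ω.

2056 Ω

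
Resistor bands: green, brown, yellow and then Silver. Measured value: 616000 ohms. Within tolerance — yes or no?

Green → 5 (first significant figure)
Brown → 1 (second significant figure)
Yellow → ×10^4 multiplier
Silver → ±10% tolerance
51 × 10000 = 510000 Ω
Allowed range: 459000 Ω to 561000 Ω.
616000 ohms lies outside that range.

no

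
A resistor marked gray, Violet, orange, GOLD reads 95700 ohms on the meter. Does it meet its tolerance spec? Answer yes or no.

no

Grey → 8 (first significant figure)
Violet → 7 (second significant figure)
Orange → ×10^3 multiplier
Gold → ±5% tolerance
87 × 1000 = 87000 Ω
Allowed range: 82650 Ω to 91350 Ω.
95700 ohms lies outside that range.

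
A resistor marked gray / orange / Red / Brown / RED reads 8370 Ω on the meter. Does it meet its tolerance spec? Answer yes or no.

Grey → 8 (first significant figure)
Orange → 3 (second significant figure)
Red → 2 (third significant figure)
Brown → ×10 multiplier
Red → ±2% tolerance
832 × 10 = 8320 Ω
Allowed range: 8153.6 Ω to 8486.4 Ω.
8370 Ω lies inside that range.

yes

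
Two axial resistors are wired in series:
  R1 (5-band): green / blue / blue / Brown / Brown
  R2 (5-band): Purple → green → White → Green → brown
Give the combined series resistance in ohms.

75905660 Ω

R1: green, blue, blue → 566; brown ×10 → 5660 Ω.
R2: violet, green, white → 759; green ×10^5 → 75900000 Ω.
Series: 5660 + 75900000 = 75905660 Ω.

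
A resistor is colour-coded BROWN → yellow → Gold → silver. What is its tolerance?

The last band, silver, is the tolerance band.
Silver corresponds to ±10%.

±10%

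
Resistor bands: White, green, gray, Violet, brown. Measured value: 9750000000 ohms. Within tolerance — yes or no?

White → 9 (first significant figure)
Green → 5 (second significant figure)
Grey → 8 (third significant figure)
Violet → ×10^7 multiplier
Brown → ±1% tolerance
958 × 10000000 = 9580000000 Ω
Allowed range: 9484200000 Ω to 9675800000 Ω.
9750000000 ohms lies outside that range.

no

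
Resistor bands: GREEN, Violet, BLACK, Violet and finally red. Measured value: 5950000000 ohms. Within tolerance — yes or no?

no

Green → 5 (first significant figure)
Violet → 7 (second significant figure)
Black → 0 (third significant figure)
Violet → ×10^7 multiplier
Red → ±2% tolerance
570 × 10000000 = 5700000000 Ω
Allowed range: 5586000000 Ω to 5814000000 Ω.
5950000000 ohms lies outside that range.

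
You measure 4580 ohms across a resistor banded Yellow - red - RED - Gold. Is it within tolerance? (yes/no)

Yellow → 4 (first significant figure)
Red → 2 (second significant figure)
Red → ×10^2 multiplier
Gold → ±5% tolerance
42 × 100 = 4200 Ω
Allowed range: 3990 Ω to 4410 Ω.
4580 ohms lies outside that range.

no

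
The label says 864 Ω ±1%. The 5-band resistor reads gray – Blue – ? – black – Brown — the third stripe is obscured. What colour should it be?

864 Ω = 864 × 10^0.
The third band gives digit 4 of the significand, and 4 is yellow.

yellow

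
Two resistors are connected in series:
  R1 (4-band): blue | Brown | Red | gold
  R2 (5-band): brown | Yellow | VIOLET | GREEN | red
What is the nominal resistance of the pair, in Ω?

14706100 Ω

R1: blue, brown → 61; red ×10^2 → 6100 Ω.
R2: brown, yellow, violet → 147; green ×10^5 → 14700000 Ω.
Series: 6100 + 14700000 = 14706100 Ω.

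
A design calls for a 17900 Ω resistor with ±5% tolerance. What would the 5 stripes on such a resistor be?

brown, violet, white, red, gold

17900 Ω = 179 × 10^2.
1 → brown
7 → violet
9 → white
Multiplier 10^2 → red.
±5% tolerance → gold.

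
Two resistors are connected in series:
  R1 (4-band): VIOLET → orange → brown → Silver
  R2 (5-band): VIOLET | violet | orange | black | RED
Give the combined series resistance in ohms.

1503 Ω

R1: violet, orange → 73; brown ×10 → 730 Ω.
R2: violet, violet, orange → 773; black ×1 → 773 Ω.
Series: 730 + 773 = 1503 Ω.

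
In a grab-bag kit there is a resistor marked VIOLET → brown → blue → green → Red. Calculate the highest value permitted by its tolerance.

73032000 Ω

Violet → 7 (first significant figure)
Brown → 1 (second significant figure)
Blue → 6 (third significant figure)
Green → ×10^5 multiplier
Red → ±2% tolerance
716 × 100000 = 71600000 Ω
Highest = 71600000 × (1 + 2/100) = 73032000 Ω.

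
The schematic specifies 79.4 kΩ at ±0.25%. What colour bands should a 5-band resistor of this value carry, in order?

79400 Ω = 794 × 10^2.
7 → violet
9 → white
4 → yellow
Multiplier 10^2 → red.
±0.25% tolerance → blue.

violet, white, yellow, red, blue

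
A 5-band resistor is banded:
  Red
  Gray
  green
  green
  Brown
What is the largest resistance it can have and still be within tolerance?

Red → 2 (first significant figure)
Grey → 8 (second significant figure)
Green → 5 (third significant figure)
Green → ×10^5 multiplier
Brown → ±1% tolerance
285 × 100000 = 28500000 Ω
Largest = 28500000 × (1 + 1/100) = 28785000 Ω.

28785000 Ω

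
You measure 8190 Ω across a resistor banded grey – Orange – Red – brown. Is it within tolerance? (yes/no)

no

Grey → 8 (first significant figure)
Orange → 3 (second significant figure)
Red → ×10^2 multiplier
Brown → ±1% tolerance
83 × 100 = 8300 Ω
Allowed range: 8217 Ω to 8383 Ω.
8190 Ω lies outside that range.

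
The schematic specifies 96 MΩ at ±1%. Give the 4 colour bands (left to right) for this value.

96000000 Ω = 96 × 10^6.
9 → white
6 → blue
Multiplier 10^6 → blue.
±1% tolerance → brown.

white, blue, blue, brown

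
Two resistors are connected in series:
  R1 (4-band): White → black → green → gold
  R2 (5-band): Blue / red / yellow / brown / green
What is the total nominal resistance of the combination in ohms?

R1: white, black → 90; green ×10^5 → 9000000 Ω.
R2: blue, red, yellow → 624; brown ×10 → 6240 Ω.
Series: 9000000 + 6240 = 9006240 Ω.

9006240 Ω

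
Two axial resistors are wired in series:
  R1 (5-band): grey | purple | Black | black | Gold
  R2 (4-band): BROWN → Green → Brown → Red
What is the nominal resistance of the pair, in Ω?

1020 Ω

R1: grey, violet, black → 870; black ×1 → 870 Ω.
R2: brown, green → 15; brown ×10 → 150 Ω.
Series: 870 + 150 = 1020 Ω.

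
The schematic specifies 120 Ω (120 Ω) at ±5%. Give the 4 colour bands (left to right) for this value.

120 Ω = 12 × 10^1.
1 → brown
2 → red
Multiplier 10^1 → brown.
±5% tolerance → gold.

brown, red, brown, gold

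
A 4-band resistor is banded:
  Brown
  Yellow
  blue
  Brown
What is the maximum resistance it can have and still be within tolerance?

Brown → 1 (first significant figure)
Yellow → 4 (second significant figure)
Blue → ×10^6 multiplier
Brown → ±1% tolerance
14 × 1000000 = 14000000 Ω
Maximum = 14000000 × (1 + 1/100) = 14140000 Ω.

14140000 Ω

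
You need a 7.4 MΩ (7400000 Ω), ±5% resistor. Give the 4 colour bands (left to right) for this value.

7400000 Ω = 74 × 10^5.
7 → violet
4 → yellow
Multiplier 10^5 → green.
±5% tolerance → gold.

violet, yellow, green, gold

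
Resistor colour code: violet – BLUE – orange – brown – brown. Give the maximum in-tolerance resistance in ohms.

7706.3 Ω

Violet → 7 (first significant figure)
Blue → 6 (second significant figure)
Orange → 3 (third significant figure)
Brown → ×10 multiplier
Brown → ±1% tolerance
763 × 10 = 7630 Ω
Maximum = 7630 × (1 + 1/100) = 7706.3 Ω.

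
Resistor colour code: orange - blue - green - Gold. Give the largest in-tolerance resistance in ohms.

3780000 Ω

Orange → 3 (first significant figure)
Blue → 6 (second significant figure)
Green → ×10^5 multiplier
Gold → ±5% tolerance
36 × 100000 = 3600000 Ω
Largest = 3600000 × (1 + 5/100) = 3780000 Ω.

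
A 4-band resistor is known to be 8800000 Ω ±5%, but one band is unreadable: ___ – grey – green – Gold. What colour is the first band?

grey

8800000 Ω = 88 × 10^5.
The first band gives digit 8 of the significand, and 8 is grey.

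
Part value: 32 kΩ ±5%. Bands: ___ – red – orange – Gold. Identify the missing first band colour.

orange

32000 Ω = 32 × 10^3.
The first band gives digit 3 of the significand, and 3 is orange.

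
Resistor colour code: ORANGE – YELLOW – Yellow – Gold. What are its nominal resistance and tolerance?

340000 Ω ±5%

Orange → 3 (first significant figure)
Yellow → 4 (second significant figure)
Yellow → ×10^4 multiplier
Gold → ±5% tolerance
34 × 10000 = 340000 Ω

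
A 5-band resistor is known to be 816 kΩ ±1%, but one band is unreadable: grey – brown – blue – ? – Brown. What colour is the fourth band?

816000 Ω = 816 × 10^3.
The fourth band is the multiplier, 10^3, which is orange.

orange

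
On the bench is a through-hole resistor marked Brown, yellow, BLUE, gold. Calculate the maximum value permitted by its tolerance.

Brown → 1 (first significant figure)
Yellow → 4 (second significant figure)
Blue → ×10^6 multiplier
Gold → ±5% tolerance
14 × 1000000 = 14000000 Ω
Maximum = 14000000 × (1 + 5/100) = 14700000 Ω.

14700000 Ω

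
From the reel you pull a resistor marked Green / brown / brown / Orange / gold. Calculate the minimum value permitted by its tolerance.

Green → 5 (first significant figure)
Brown → 1 (second significant figure)
Brown → 1 (third significant figure)
Orange → ×10^3 multiplier
Gold → ±5% tolerance
511 × 1000 = 511000 Ω
Minimum = 511000 × (1 − 5/100) = 485450 Ω.

485450 Ω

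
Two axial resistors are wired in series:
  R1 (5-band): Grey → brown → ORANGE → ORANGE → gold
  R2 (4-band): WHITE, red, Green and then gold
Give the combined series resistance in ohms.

10013000 Ω

R1: grey, brown, orange → 813; orange ×10^3 → 813000 Ω.
R2: white, red → 92; green ×10^5 → 9200000 Ω.
Series: 813000 + 9200000 = 10013000 Ω.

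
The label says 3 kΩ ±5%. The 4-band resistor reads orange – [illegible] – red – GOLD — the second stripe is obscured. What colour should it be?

3000 Ω = 30 × 10^2.
The second band gives digit 0 of the significand, and 0 is black.

black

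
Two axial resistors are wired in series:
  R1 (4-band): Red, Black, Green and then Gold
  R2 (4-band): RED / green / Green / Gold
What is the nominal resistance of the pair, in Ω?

R1: red, black → 20; green ×10^5 → 2000000 Ω.
R2: red, green → 25; green ×10^5 → 2500000 Ω.
Series: 2000000 + 2500000 = 4500000 Ω.

4500000 Ω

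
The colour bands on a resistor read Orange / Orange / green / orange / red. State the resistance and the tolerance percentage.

Orange → 3 (first significant figure)
Orange → 3 (second significant figure)
Green → 5 (third significant figure)
Orange → ×10^3 multiplier
Red → ±2% tolerance
335 × 1000 = 335000 Ω

335000 Ω ±2%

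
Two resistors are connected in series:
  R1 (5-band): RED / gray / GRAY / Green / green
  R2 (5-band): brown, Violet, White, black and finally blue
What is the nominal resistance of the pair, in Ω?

28800179 Ω

R1: red, grey, grey → 288; green ×10^5 → 28800000 Ω.
R2: brown, violet, white → 179; black ×1 → 179 Ω.
Series: 28800000 + 179 = 28800179 Ω.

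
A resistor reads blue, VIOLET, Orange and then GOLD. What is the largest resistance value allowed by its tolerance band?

Blue → 6 (first significant figure)
Violet → 7 (second significant figure)
Orange → ×10^3 multiplier
Gold → ±5% tolerance
67 × 1000 = 67000 Ω
Largest = 67000 × (1 + 5/100) = 70350 Ω.

70350 Ω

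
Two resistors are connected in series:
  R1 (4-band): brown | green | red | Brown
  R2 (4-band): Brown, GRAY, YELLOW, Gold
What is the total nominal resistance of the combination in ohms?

181500 Ω

R1: brown, green → 15; red ×10^2 → 1500 Ω.
R2: brown, grey → 18; yellow ×10^4 → 180000 Ω.
Series: 1500 + 180000 = 181500 Ω.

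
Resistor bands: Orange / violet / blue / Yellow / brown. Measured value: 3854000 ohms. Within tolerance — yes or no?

no

Orange → 3 (first significant figure)
Violet → 7 (second significant figure)
Blue → 6 (third significant figure)
Yellow → ×10^4 multiplier
Brown → ±1% tolerance
376 × 10000 = 3760000 Ω
Allowed range: 3722400 Ω to 3797600 Ω.
3854000 ohms lies outside that range.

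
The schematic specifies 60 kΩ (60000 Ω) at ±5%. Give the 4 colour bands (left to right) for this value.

blue, black, orange, gold

60000 Ω = 60 × 10^3.
6 → blue
0 → black
Multiplier 10^3 → orange.
±5% tolerance → gold.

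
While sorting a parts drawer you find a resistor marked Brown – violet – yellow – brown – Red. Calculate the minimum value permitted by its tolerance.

1705.2 Ω

Brown → 1 (first significant figure)
Violet → 7 (second significant figure)
Yellow → 4 (third significant figure)
Brown → ×10 multiplier
Red → ±2% tolerance
174 × 10 = 1740 Ω
Minimum = 1740 × (1 − 2/100) = 1705.2 Ω.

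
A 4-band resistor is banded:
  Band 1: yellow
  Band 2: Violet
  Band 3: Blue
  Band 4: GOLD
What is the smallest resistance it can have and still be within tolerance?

44650000 Ω

Yellow → 4 (first significant figure)
Violet → 7 (second significant figure)
Blue → ×10^6 multiplier
Gold → ±5% tolerance
47 × 1000000 = 47000000 Ω
Smallest = 47000000 × (1 − 5/100) = 44650000 Ω.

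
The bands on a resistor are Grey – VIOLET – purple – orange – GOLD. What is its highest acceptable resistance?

920850 Ω

Grey → 8 (first significant figure)
Violet → 7 (second significant figure)
Violet → 7 (third significant figure)
Orange → ×10^3 multiplier
Gold → ±5% tolerance
877 × 1000 = 877000 Ω
Highest = 877000 × (1 + 5/100) = 920850 Ω.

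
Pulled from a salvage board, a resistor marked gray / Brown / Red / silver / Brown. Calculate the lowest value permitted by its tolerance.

Grey → 8 (first significant figure)
Brown → 1 (second significant figure)
Red → 2 (third significant figure)
Silver → ×0.01 multiplier
Brown → ±1% tolerance
812 × 0.01 = 8.12 Ω
Lowest = 8.12 × (1 − 1/100) = 8.0388 Ω.

8.0388 Ω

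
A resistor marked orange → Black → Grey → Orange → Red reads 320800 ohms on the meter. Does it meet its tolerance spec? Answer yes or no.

Orange → 3 (first significant figure)
Black → 0 (second significant figure)
Grey → 8 (third significant figure)
Orange → ×10^3 multiplier
Red → ±2% tolerance
308 × 1000 = 308000 Ω
Allowed range: 301840 Ω to 314160 Ω.
320800 ohms lies outside that range.

no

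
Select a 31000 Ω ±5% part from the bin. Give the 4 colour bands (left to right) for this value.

31000 Ω = 31 × 10^3.
3 → orange
1 → brown
Multiplier 10^3 → orange.
±5% tolerance → gold.

orange, brown, orange, gold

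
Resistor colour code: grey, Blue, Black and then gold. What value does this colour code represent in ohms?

86 Ω

Grey → 8 (first significant figure)
Blue → 6 (second significant figure)
Black → ×1 multiplier
86 × 1 = 86 Ω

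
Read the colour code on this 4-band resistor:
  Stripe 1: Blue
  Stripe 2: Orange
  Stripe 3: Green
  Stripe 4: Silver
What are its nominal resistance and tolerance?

Blue → 6 (first significant figure)
Orange → 3 (second significant figure)
Green → ×10^5 multiplier
Silver → ±10% tolerance
63 × 100000 = 6300000 Ω

6300000 Ω ±10%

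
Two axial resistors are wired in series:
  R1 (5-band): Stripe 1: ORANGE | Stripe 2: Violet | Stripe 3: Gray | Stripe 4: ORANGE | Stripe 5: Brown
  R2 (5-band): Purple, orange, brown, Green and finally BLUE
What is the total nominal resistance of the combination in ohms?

R1: orange, violet, grey → 378; orange ×10^3 → 378000 Ω.
R2: violet, orange, brown → 731; green ×10^5 → 73100000 Ω.
Series: 378000 + 73100000 = 73478000 Ω.

73478000 Ω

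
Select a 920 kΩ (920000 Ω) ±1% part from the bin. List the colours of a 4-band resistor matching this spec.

920000 Ω = 92 × 10^4.
9 → white
2 → red
Multiplier 10^4 → yellow.
±1% tolerance → brown.

white, red, yellow, brown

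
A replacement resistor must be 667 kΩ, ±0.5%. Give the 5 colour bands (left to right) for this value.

blue, blue, violet, orange, green

667000 Ω = 667 × 10^3.
6 → blue
6 → blue
7 → violet
Multiplier 10^3 → orange.
±0.5% tolerance → green.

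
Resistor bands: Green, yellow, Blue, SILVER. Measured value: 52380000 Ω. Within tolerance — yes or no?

Green → 5 (first significant figure)
Yellow → 4 (second significant figure)
Blue → ×10^6 multiplier
Silver → ±10% tolerance
54 × 1000000 = 54000000 Ω
Allowed range: 48600000 Ω to 59400000 Ω.
52380000 Ω lies inside that range.

yes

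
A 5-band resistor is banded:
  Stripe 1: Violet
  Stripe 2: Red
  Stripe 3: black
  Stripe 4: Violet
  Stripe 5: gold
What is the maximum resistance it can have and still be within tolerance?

7560000000 Ω

Violet → 7 (first significant figure)
Red → 2 (second significant figure)
Black → 0 (third significant figure)
Violet → ×10^7 multiplier
Gold → ±5% tolerance
720 × 10000000 = 7200000000 Ω
Maximum = 7200000000 × (1 + 5/100) = 7560000000 Ω.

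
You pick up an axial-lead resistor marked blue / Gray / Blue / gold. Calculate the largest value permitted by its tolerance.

Blue → 6 (first significant figure)
Grey → 8 (second significant figure)
Blue → ×10^6 multiplier
Gold → ±5% tolerance
68 × 1000000 = 68000000 Ω
Largest = 68000000 × (1 + 5/100) = 71400000 Ω.

71400000 Ω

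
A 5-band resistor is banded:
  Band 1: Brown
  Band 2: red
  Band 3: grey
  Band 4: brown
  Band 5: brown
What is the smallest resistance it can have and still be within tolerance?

1267.2 Ω

Brown → 1 (first significant figure)
Red → 2 (second significant figure)
Grey → 8 (third significant figure)
Brown → ×10 multiplier
Brown → ±1% tolerance
128 × 10 = 1280 Ω
Smallest = 1280 × (1 − 1/100) = 1267.2 Ω.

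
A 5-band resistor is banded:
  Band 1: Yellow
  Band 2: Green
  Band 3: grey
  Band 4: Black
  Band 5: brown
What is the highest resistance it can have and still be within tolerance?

462.58 Ω

Yellow → 4 (first significant figure)
Green → 5 (second significant figure)
Grey → 8 (third significant figure)
Black → ×1 multiplier
Brown → ±1% tolerance
458 × 1 = 458 Ω
Highest = 458 × (1 + 1/100) = 462.58 Ω.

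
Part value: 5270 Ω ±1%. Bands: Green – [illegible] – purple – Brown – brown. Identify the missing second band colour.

5270 Ω = 527 × 10^1.
The second band gives digit 2 of the significand, and 2 is red.

red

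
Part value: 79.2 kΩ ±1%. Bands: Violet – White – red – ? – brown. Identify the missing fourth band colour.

red

79200 Ω = 792 × 10^2.
The fourth band is the multiplier, 10^2, which is red.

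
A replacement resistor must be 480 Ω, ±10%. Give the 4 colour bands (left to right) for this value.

480 Ω = 48 × 10^1.
4 → yellow
8 → grey
Multiplier 10^1 → brown.
±10% tolerance → silver.

yellow, grey, brown, silver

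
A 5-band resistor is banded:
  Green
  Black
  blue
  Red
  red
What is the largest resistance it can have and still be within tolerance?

51612 Ω

Green → 5 (first significant figure)
Black → 0 (second significant figure)
Blue → 6 (third significant figure)
Red → ×10^2 multiplier
Red → ±2% tolerance
506 × 100 = 50600 Ω
Largest = 50600 × (1 + 2/100) = 51612 Ω.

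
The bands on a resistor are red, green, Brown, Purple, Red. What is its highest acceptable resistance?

2560200000 Ω

Red → 2 (first significant figure)
Green → 5 (second significant figure)
Brown → 1 (third significant figure)
Violet → ×10^7 multiplier
Red → ±2% tolerance
251 × 10000000 = 2510000000 Ω
Highest = 2510000000 × (1 + 2/100) = 2560200000 Ω.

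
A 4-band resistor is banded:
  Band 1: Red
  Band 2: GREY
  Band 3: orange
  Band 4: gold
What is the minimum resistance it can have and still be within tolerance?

26600 Ω

Red → 2 (first significant figure)
Grey → 8 (second significant figure)
Orange → ×10^3 multiplier
Gold → ±5% tolerance
28 × 1000 = 28000 Ω
Minimum = 28000 × (1 − 5/100) = 26600 Ω.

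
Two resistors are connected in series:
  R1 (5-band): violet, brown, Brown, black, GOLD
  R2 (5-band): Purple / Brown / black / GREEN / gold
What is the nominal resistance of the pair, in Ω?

R1: violet, brown, brown → 711; black ×1 → 711 Ω.
R2: violet, brown, black → 710; green ×10^5 → 71000000 Ω.
Series: 711 + 71000000 = 71000711 Ω.

71000711 Ω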